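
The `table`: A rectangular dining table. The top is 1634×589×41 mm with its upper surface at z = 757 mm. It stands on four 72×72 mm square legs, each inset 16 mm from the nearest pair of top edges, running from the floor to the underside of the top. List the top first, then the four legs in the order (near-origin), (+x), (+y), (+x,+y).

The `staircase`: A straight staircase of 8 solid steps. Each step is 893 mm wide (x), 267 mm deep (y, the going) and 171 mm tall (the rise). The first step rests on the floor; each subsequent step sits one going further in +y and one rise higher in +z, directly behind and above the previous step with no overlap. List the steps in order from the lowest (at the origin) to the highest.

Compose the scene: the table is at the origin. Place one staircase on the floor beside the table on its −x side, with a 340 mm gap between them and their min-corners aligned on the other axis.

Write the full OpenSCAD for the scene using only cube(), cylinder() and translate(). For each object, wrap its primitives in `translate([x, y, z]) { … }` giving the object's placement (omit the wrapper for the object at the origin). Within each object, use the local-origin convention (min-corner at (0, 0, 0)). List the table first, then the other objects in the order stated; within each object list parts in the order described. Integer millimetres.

translate([0, 0, 716]) cube([1634, 589, 41]);
translate([16, 16, 0]) cube([72, 72, 716]);
translate([1546, 16, 0]) cube([72, 72, 716]);
translate([16, 501, 0]) cube([72, 72, 716]);
translate([1546, 501, 0]) cube([72, 72, 716]);
translate([-1233, 0, 0]) {
  cube([893, 267, 171]);
  translate([0, 267, 171]) cube([893, 267, 171]);
  translate([0, 534, 342]) cube([893, 267, 171]);
  translate([0, 801, 513]) cube([893, 267, 171]);
  translate([0, 1068, 684]) cube([893, 267, 171]);
  translate([0, 1335, 855]) cube([893, 267, 171]);
  translate([0, 1602, 1026]) cube([893, 267, 171]);
  translate([0, 1869, 1197]) cube([893, 267, 171]);
}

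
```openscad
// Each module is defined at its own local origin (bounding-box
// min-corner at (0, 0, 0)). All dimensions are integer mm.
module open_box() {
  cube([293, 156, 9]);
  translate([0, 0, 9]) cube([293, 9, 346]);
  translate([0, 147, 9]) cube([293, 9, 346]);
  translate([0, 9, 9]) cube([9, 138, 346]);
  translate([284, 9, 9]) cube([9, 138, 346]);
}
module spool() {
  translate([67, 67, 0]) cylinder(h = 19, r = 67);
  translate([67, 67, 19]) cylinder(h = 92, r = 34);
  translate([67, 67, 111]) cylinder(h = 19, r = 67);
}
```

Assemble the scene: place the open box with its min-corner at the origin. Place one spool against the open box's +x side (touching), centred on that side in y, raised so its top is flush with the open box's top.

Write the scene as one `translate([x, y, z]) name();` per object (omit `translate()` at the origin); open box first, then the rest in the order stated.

open_box();
translate([293, 11, 225]) spool();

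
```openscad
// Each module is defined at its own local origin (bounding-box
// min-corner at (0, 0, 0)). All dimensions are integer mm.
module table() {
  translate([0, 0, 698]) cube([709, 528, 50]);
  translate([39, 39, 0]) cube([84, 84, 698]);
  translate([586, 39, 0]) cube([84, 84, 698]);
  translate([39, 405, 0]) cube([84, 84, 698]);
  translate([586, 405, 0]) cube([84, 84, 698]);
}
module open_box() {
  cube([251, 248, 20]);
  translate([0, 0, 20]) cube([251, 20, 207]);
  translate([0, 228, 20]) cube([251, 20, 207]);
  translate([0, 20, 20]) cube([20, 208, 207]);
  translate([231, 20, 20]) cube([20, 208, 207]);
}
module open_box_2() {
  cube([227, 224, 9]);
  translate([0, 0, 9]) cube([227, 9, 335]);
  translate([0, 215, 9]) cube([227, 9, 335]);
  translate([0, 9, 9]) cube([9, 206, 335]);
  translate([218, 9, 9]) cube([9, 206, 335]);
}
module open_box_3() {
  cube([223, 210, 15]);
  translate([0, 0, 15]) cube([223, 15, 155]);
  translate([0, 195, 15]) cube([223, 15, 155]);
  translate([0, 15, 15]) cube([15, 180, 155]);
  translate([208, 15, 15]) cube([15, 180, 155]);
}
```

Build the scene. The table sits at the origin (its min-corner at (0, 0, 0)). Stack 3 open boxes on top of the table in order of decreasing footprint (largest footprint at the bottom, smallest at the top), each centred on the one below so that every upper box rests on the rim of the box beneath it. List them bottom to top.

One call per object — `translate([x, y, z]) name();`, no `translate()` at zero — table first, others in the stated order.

table();
translate([229, 140, 748]) open_box();
translate([241, 152, 975]) open_box_2();
translate([243, 159, 1319]) open_box_3();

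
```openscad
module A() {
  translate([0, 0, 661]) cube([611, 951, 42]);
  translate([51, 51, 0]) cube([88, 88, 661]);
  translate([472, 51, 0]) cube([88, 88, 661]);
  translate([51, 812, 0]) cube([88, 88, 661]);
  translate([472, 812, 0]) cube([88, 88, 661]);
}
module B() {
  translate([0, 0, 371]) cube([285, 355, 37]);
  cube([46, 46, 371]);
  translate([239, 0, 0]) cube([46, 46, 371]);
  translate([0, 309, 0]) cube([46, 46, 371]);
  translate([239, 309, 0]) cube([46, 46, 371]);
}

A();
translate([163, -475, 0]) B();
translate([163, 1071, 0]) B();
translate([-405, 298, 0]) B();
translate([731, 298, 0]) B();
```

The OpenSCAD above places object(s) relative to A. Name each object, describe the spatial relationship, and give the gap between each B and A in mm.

Each stool's nearest face is 120 mm from the table's bounding box.

A is a table. B is a stool. Four stools sit around the table at the −y, +y, −x, +x sides. The gap between each stool and the table is 120 mm.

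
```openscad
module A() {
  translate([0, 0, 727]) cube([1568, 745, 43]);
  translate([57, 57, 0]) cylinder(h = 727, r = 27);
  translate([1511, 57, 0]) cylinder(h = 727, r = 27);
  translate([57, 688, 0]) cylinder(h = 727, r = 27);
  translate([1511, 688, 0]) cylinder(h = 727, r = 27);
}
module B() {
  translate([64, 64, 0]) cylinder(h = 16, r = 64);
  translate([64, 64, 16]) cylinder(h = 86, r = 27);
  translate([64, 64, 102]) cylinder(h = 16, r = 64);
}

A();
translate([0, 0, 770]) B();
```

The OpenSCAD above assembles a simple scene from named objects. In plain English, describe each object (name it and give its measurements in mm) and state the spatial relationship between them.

A is a table with a 1568×745 mm rectangular top, 43 mm thick, top surface at z = 770 mm, supported by four round legs of 54 mm diameter, each leg's bounding box inset 30 mm from the nearest pair of top edges, running from the floor.

B is a spool: two coaxial disc flanges of radius 64 mm and thickness 16 mm, joined by a core cylinder of radius 27 mm and height 86 mm. The lower flange rests on z = 0 and the three cylinders share a vertical axis.

The spool is on top of the table.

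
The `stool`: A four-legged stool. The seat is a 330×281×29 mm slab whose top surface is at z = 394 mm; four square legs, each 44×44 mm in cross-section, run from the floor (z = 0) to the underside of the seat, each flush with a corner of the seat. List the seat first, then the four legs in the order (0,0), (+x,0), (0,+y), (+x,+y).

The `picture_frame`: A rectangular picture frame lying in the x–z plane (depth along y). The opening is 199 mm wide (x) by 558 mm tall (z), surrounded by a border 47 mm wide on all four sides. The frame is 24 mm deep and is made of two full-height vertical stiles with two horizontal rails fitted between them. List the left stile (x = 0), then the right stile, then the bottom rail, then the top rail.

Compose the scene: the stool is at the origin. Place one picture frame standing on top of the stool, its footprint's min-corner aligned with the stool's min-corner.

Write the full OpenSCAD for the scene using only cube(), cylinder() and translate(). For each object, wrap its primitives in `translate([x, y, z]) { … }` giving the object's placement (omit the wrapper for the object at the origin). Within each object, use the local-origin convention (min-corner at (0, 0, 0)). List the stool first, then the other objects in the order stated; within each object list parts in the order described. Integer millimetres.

translate([0, 0, 365]) cube([330, 281, 29]);
cube([44, 44, 365]);
translate([286, 0, 0]) cube([44, 44, 365]);
translate([0, 237, 0]) cube([44, 44, 365]);
translate([286, 237, 0]) cube([44, 44, 365]);
translate([0, 0, 394]) {
  cube([47, 24, 652]);
  translate([246, 0, 0]) cube([47, 24, 652]);
  translate([47, 0, 0]) cube([199, 24, 47]);
  translate([47, 0, 605]) cube([199, 24, 47]);
}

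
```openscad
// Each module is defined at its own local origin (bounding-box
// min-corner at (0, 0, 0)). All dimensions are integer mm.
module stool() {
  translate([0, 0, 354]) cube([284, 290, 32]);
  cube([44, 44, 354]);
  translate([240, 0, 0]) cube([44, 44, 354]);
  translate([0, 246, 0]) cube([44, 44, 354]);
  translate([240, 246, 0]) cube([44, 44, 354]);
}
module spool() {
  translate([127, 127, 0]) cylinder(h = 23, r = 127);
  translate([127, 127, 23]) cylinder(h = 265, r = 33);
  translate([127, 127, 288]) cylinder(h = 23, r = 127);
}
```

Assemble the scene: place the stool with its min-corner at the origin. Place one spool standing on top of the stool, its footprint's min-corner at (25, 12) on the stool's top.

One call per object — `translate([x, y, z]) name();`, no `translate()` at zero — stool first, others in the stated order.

stool();
translate([25, 12, 386]) spool();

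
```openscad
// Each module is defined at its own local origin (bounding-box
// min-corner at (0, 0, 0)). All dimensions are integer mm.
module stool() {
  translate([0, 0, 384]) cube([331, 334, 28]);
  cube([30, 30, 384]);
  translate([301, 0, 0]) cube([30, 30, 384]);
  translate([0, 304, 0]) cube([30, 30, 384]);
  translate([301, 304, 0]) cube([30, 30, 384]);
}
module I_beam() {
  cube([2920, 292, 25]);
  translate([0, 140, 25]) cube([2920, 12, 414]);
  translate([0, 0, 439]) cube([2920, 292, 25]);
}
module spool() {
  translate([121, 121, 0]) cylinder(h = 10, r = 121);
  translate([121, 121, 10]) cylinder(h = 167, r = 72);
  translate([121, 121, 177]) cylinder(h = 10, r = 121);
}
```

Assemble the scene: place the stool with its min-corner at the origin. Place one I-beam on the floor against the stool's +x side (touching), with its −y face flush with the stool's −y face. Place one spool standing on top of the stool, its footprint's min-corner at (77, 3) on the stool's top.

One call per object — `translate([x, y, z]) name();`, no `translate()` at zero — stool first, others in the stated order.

stool();
translate([331, 0, 0]) I_beam();
translate([77, 3, 412]) spool();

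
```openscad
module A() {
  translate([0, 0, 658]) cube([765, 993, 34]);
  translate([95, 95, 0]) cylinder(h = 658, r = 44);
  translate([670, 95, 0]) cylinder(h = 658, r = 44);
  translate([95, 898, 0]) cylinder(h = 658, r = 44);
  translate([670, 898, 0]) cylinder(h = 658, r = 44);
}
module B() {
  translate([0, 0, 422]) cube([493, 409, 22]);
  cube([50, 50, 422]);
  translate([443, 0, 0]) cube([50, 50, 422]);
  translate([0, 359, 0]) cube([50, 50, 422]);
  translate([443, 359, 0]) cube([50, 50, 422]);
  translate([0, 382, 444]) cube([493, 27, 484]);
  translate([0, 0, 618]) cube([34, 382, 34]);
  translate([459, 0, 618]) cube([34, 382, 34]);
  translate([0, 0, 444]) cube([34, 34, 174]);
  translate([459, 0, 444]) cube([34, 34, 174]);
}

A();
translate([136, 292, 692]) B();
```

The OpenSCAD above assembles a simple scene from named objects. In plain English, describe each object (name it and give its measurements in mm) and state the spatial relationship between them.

A is a table with a 765×993 mm rectangular top, 34 mm thick, top surface at z = 692 mm, supported by four round legs of 88 mm diameter, each leg's bounding box inset 51 mm from the nearest pair of top edges, running from the floor.

B is a chair: 493×409 mm seat, 22 mm thick, top at z = 444 mm, on four 50 mm square corner legs flush with the seat edges. A 27 mm thick backrest slab spans the full seat width, extending 484 mm above the seat top, its back face flush with the seat's +y edge. Two armrests of 34×34 mm section run along each side from the seat's front edge to the front of the backrest, top faces 208 mm above the seat top and outer faces flush with the seat's x-edges; a 34×34 mm post under the front of each armrest stands on the seat at the front corner.

The chair is on top of the table, centred.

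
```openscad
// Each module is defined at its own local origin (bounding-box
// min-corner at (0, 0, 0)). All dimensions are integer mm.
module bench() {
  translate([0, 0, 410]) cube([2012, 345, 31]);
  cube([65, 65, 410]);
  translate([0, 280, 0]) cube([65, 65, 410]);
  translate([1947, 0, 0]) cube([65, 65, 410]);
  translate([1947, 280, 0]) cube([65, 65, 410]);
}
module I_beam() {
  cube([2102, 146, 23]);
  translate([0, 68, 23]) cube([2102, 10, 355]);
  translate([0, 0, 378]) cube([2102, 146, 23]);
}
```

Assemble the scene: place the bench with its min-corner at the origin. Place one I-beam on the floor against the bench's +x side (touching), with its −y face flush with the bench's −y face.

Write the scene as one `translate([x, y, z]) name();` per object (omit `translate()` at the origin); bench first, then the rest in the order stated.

bench();
translate([2012, 0, 0]) I_beam();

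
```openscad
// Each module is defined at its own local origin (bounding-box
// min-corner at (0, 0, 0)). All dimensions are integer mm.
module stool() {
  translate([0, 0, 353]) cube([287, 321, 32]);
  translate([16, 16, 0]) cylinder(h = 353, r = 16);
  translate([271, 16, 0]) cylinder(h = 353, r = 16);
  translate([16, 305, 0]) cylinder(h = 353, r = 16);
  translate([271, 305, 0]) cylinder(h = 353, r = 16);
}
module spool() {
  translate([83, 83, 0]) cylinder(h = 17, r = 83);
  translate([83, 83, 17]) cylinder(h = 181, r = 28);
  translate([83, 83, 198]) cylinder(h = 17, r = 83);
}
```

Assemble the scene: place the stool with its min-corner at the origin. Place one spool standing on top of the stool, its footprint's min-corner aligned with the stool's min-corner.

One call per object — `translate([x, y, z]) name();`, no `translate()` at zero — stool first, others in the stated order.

stool();
translate([0, 0, 385]) spool();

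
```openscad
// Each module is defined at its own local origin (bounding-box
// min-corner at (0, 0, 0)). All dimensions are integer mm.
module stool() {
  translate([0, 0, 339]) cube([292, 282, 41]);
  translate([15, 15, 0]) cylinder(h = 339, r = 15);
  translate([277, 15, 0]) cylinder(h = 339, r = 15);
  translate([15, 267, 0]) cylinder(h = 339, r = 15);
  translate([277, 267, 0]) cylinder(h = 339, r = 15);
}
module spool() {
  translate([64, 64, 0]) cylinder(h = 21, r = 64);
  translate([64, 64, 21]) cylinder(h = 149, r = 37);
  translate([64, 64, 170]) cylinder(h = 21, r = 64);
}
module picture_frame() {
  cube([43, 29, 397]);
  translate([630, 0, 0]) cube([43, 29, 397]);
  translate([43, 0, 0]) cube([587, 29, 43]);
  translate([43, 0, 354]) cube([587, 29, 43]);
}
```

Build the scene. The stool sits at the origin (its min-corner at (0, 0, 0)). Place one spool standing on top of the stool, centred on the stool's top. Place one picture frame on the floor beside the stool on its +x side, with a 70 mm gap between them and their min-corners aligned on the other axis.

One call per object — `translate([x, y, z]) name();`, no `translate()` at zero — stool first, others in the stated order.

stool();
translate([82, 77, 380]) spool();
translate([362, 0, 0]) picture_frame();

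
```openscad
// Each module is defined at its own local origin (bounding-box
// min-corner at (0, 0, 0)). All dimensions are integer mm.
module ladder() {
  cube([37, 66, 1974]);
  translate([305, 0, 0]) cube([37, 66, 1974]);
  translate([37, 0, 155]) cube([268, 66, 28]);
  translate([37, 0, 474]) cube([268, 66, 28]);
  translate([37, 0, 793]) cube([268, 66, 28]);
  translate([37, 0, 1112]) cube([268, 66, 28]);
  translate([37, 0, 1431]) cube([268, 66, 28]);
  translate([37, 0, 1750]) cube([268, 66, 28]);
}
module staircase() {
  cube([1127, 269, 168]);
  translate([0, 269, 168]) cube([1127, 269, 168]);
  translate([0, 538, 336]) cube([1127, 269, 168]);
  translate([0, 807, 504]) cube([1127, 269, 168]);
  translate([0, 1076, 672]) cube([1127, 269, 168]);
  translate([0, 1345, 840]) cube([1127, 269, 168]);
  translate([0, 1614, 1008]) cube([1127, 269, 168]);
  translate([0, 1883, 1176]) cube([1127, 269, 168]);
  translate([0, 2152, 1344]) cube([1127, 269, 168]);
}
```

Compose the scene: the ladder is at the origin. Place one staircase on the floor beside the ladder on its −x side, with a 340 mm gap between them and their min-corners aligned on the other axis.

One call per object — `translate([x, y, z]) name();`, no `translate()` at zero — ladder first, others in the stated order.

ladder();
translate([-1467, 0, 0]) staircase();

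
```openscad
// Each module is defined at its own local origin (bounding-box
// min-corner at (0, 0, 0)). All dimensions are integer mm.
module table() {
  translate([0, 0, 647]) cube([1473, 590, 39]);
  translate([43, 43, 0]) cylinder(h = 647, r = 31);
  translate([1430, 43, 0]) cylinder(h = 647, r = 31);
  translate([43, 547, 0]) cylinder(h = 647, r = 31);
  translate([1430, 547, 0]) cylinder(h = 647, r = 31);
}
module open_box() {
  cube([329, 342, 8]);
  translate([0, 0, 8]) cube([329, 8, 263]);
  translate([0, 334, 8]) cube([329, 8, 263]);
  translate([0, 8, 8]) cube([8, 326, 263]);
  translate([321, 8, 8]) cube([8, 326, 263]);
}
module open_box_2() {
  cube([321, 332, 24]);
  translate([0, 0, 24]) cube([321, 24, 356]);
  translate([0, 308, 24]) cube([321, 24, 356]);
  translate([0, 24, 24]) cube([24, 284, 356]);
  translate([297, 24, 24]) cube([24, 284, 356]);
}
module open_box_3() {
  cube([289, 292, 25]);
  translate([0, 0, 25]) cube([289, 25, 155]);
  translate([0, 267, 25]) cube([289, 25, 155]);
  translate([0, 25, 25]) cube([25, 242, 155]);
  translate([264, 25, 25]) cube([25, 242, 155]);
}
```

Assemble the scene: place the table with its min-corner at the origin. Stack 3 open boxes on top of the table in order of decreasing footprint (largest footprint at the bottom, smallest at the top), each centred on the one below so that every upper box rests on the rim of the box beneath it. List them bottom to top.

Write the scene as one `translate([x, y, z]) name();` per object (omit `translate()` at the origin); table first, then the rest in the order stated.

table();
translate([572, 124, 686]) open_box();
translate([576, 129, 957]) open_box_2();
translate([592, 149, 1337]) open_box_3();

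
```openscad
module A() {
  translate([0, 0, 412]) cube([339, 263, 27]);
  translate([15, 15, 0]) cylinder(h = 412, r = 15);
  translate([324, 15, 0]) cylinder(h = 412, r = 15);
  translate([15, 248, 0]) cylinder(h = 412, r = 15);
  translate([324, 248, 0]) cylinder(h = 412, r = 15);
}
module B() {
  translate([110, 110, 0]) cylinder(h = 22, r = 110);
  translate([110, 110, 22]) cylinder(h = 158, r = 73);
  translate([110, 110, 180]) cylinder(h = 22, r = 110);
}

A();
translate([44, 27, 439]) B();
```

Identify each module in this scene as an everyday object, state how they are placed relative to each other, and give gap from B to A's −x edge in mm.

The spool's min-x is at 44; the stool's min-x is 0; gap = 44 mm.

A is a stool. B is a spool. The spool is on top of the stool. The gap from the spool to the stool's −x edge is 44 mm.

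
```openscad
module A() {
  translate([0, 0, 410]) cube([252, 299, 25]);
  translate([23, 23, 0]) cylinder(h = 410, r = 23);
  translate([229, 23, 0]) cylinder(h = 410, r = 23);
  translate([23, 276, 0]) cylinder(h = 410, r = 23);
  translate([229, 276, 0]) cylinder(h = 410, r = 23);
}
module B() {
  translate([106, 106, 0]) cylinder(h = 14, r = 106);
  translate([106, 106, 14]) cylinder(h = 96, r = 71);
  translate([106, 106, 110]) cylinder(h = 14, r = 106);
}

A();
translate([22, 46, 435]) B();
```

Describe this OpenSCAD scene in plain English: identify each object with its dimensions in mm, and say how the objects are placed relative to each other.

A is a simple wooden stool: a rectangular seat 252 mm (x) by 299 mm (y), 25 mm thick, top face at z = 435 mm, on four round legs, each 46 mm in diameter. The legs rest on z = 0, each leg's axis is inset half a diameter from the nearest pair of seat edges (so the leg's bounding box is flush with the corner).

B is a spool: two coaxial disc flanges of radius 106 mm and thickness 14 mm, joined by a core cylinder of radius 71 mm and height 96 mm. The lower flange rests on z = 0 and the three cylinders share a vertical axis.

The spool is on top of the stool.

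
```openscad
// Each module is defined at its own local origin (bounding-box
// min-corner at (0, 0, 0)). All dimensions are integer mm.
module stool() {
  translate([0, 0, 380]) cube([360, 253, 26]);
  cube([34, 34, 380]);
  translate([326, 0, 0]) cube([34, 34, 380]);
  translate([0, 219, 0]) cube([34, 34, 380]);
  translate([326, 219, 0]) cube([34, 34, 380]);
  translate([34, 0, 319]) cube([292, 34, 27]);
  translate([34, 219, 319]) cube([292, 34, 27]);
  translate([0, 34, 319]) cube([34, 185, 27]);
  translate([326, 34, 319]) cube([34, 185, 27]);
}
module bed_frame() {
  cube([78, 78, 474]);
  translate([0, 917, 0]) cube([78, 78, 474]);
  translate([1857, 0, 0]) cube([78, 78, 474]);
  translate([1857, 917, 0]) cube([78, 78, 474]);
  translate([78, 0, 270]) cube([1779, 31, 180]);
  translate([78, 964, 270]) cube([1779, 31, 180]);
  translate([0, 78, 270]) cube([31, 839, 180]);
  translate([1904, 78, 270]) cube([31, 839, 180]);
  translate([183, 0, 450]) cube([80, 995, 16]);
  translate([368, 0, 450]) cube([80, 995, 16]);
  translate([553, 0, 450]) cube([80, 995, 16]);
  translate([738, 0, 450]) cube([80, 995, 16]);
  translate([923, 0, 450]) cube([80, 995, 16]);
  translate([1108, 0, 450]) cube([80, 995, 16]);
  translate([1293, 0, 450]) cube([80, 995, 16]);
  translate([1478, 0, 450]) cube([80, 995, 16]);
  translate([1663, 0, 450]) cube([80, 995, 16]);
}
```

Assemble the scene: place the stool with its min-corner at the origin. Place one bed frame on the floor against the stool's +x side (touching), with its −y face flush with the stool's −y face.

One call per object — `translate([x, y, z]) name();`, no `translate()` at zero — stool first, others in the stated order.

stool();
translate([360, 0, 0]) bed_frame();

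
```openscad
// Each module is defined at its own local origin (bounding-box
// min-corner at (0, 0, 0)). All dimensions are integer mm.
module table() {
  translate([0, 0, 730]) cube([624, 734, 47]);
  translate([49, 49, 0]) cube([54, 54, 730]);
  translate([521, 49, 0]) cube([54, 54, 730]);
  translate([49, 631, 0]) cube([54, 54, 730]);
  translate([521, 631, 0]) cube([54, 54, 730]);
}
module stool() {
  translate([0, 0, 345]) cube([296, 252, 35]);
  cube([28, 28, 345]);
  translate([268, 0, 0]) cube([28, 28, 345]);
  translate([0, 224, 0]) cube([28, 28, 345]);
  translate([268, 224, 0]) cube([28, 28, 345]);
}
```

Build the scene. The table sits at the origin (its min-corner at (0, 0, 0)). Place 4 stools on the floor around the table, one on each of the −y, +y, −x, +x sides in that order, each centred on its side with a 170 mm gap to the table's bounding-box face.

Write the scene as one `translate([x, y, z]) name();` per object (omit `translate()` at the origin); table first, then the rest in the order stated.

table();
translate([164, -422, 0]) stool();
translate([164, 904, 0]) stool();
translate([-466, 241, 0]) stool();
translate([794, 241, 0]) stool();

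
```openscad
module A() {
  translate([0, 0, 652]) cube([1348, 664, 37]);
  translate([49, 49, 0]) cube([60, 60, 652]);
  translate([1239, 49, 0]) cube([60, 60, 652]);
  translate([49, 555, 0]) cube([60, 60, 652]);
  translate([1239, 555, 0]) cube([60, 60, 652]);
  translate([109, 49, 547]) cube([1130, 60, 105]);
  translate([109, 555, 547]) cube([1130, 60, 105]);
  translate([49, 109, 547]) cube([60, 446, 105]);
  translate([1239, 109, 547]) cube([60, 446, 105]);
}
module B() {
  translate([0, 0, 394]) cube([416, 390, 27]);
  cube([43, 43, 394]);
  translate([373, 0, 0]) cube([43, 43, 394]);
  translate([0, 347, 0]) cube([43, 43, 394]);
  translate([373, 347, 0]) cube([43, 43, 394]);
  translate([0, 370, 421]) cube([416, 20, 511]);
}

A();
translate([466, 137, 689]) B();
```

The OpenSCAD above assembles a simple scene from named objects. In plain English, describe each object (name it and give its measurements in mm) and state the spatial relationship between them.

A is a rectangular dining table. The top is 1348×664×37 mm with its upper surface at z = 689 mm. It stands on four 60×60 mm square legs, each inset 49 mm from the nearest pair of top edges, running from the floor to the underside of the top. Four apron rails, 60 mm thick and 105 mm tall, run between adjacent legs with their top edges flush with the underside of the top and their outer faces flush with the legs' outer faces.

B is a chair. The seat is a 416×390×27 mm slab with its top at z = 421 mm, on four 43×43 mm corner legs (flush with the seat edges, standing on z = 0). A flat backrest 20 mm thick, 511 mm tall, spans the full seat width and rises from the seat top along its +y edge, rear face flush with the rear of the seat.

The chair is on top of the table, centred.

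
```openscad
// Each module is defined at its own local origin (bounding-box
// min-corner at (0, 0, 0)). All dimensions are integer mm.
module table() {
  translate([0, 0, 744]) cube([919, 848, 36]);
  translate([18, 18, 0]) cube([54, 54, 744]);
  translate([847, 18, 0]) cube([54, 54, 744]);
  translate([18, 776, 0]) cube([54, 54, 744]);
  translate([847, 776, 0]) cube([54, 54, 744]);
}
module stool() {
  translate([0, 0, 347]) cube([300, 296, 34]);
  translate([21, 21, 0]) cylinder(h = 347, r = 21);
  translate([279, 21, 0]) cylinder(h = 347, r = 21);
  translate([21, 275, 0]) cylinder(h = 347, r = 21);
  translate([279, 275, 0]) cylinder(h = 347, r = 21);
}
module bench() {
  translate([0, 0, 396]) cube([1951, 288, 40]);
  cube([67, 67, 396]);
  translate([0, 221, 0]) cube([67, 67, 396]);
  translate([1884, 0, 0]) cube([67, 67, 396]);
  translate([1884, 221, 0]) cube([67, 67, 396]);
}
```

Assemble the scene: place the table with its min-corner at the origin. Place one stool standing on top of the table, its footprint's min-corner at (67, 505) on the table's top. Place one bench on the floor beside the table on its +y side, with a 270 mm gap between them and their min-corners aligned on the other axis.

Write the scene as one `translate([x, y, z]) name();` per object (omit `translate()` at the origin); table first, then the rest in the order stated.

table();
translate([67, 505, 780]) stool();
translate([0, 1118, 0]) bench();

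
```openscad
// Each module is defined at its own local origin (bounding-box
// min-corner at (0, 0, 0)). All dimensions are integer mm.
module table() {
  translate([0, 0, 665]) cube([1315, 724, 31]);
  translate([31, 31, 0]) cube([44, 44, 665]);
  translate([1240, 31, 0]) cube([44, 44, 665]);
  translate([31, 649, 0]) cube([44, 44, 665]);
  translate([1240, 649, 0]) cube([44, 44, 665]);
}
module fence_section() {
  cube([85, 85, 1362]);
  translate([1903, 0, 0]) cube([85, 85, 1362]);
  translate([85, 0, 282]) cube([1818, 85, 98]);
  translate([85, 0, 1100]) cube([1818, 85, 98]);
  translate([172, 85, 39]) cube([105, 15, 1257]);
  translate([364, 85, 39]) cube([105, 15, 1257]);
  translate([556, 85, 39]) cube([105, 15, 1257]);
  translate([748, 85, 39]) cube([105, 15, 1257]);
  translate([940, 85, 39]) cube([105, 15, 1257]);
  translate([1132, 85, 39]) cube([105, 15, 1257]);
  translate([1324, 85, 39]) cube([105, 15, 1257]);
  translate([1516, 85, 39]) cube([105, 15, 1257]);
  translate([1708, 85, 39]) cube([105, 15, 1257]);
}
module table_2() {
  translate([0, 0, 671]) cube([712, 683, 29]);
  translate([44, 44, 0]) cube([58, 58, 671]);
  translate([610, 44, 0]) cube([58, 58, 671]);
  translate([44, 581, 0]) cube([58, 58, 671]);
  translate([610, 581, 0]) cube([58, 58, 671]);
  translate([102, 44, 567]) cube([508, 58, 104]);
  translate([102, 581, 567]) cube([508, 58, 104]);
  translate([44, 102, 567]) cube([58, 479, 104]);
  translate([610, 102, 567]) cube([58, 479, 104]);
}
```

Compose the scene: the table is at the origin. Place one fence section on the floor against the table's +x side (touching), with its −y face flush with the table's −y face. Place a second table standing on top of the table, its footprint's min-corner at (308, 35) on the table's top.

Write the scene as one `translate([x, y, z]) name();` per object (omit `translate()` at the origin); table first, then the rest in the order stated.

table();
translate([1315, 0, 0]) fence_section();
translate([308, 35, 696]) table_2();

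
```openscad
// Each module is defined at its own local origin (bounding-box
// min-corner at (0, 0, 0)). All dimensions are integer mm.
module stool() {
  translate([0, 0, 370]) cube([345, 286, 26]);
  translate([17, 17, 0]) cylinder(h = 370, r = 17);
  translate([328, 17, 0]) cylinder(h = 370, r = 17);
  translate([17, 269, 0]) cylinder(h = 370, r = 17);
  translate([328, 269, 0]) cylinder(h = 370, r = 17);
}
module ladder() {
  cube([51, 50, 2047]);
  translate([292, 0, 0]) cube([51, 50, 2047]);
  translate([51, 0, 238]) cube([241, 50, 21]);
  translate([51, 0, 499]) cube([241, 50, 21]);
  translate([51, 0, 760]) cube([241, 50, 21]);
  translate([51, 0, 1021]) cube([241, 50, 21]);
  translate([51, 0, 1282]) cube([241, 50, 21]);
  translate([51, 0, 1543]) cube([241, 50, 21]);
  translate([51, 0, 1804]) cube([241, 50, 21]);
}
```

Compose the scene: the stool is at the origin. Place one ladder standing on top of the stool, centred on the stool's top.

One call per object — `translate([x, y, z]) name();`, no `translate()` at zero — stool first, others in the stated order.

stool();
translate([1, 118, 396]) ladder();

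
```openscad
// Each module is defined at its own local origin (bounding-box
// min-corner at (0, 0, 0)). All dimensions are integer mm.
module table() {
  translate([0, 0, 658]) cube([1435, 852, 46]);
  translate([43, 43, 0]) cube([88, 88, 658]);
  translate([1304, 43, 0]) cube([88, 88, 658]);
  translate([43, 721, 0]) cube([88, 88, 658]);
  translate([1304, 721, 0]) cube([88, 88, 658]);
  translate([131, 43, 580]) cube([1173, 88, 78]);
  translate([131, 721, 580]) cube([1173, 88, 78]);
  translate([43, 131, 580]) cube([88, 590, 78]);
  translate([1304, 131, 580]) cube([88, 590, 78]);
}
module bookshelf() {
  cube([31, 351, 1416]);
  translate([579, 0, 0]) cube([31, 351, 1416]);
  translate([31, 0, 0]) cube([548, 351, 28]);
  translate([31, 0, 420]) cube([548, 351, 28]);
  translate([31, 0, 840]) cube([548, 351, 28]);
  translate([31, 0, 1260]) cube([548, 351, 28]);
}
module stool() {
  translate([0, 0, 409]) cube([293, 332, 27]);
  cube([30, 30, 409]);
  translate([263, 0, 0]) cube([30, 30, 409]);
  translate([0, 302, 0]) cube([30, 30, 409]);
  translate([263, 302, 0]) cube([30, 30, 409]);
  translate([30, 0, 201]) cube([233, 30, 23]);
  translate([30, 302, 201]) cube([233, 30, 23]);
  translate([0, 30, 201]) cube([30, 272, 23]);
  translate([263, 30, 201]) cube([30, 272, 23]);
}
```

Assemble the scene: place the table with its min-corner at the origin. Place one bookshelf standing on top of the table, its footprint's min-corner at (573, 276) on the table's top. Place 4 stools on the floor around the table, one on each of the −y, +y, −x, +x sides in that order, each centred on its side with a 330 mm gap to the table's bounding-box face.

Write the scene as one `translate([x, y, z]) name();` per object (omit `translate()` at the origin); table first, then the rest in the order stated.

table();
translate([573, 276, 704]) bookshelf();
translate([571, -662, 0]) stool();
translate([571, 1182, 0]) stool();
translate([-623, 260, 0]) stool();
translate([1765, 260, 0]) stool();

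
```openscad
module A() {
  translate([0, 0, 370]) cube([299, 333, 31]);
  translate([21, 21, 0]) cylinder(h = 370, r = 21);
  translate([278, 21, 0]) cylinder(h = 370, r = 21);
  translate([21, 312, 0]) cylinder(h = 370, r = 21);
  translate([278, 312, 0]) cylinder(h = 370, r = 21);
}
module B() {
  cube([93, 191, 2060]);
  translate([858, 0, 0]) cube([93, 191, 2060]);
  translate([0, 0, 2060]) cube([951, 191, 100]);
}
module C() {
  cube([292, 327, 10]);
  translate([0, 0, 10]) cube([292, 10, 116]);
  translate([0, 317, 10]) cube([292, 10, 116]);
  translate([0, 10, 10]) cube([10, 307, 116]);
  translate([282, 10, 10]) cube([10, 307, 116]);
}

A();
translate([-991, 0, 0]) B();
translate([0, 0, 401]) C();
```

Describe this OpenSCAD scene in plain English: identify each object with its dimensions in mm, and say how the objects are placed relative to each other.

A is a four-legged stool. The seat is a 299×333×31 mm slab whose top surface is at z = 401 mm; four round legs, each 42 mm in diameter, run from the floor (z = 0) to the underside of the seat, each leg's axis is inset half a diameter from the nearest pair of seat edges (so the leg's bounding box is flush with the corner).

B is a rectangular door frame: two vertical jambs of 93×191 mm section, 2060 mm tall, with a clear opening 765 mm wide between their inner faces. A header 100 mm tall and 191 mm deep lies on top of the jambs and spans the full outside width.

C is an open storage box with external size 292×327×126 mm and wall thickness 10 mm (the base is also 10 mm thick). The base covers the whole footprint; the four walls stand on the base, with the y-facing walls full-width and the x-facing walls fitting between their inner faces.

The door frame is on the floor beside the stool on its −x side. The open box is on top of the stool.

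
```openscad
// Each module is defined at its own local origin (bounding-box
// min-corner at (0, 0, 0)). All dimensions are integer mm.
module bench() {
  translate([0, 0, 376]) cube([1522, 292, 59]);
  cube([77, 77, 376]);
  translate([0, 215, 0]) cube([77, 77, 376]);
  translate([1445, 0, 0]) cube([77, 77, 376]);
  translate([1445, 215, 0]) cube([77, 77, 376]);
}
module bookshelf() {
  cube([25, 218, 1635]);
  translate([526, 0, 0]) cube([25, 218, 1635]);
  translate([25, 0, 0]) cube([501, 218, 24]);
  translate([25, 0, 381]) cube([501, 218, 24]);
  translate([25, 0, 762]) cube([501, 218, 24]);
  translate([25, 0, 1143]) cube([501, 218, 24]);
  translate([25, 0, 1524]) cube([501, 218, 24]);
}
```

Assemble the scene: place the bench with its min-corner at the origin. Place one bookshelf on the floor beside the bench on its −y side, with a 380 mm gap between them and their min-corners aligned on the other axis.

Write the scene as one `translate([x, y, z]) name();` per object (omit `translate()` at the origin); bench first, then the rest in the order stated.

bench();
translate([0, -598, 0]) bookshelf();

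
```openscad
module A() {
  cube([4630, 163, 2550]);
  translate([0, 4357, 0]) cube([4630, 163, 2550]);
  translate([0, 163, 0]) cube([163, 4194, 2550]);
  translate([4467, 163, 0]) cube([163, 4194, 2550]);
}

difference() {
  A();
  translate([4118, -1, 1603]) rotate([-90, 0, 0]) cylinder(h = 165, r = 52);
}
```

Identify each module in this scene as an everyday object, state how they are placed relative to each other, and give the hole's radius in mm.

A is a house frame. The house frame has a circular hole through its front wall. The hole's radius is 52 mm.

The subtracted cylinder has r = 52 mm.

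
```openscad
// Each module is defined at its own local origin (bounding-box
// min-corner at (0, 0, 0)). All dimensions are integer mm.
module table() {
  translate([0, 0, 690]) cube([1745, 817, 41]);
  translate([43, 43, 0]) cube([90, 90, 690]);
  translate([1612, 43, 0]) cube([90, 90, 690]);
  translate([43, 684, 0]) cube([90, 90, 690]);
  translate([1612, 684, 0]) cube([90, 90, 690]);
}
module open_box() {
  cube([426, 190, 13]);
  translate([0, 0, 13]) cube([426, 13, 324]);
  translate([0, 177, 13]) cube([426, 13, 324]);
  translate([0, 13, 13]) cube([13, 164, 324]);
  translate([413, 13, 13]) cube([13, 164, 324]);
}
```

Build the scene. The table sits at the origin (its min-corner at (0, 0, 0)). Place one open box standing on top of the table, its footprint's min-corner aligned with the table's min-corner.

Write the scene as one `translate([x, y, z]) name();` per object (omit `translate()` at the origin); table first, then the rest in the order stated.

table();
translate([0, 0, 731]) open_box();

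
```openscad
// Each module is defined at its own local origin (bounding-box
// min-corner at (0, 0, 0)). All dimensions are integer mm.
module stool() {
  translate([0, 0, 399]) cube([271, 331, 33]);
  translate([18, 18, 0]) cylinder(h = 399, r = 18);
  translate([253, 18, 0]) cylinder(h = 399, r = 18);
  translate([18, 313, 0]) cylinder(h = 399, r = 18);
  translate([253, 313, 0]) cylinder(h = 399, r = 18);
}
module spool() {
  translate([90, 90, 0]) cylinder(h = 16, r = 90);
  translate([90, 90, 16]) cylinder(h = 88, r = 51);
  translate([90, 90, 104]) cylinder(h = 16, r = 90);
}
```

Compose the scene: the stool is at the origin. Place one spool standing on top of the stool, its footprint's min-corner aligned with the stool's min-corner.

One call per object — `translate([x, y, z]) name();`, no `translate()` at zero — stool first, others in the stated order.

stool();
translate([0, 0, 432]) spool();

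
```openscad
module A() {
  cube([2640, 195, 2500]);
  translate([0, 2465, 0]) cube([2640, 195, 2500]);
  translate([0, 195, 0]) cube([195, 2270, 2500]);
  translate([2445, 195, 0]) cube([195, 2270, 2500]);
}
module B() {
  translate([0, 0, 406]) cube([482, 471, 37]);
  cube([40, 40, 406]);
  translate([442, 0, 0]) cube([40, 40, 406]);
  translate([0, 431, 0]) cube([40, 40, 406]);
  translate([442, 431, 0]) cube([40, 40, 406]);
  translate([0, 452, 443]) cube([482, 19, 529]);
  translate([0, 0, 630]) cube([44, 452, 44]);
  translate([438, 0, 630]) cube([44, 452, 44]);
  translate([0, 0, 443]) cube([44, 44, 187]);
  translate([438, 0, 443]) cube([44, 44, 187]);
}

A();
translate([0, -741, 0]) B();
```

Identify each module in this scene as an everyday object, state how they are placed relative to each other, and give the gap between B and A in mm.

The chair's nearest face is 270 mm from the house frame's −y face.

A is a house frame. B is a chair. The chair is on the floor beside the house frame on its −y side. The gap between the chair and the house frame is 270 mm.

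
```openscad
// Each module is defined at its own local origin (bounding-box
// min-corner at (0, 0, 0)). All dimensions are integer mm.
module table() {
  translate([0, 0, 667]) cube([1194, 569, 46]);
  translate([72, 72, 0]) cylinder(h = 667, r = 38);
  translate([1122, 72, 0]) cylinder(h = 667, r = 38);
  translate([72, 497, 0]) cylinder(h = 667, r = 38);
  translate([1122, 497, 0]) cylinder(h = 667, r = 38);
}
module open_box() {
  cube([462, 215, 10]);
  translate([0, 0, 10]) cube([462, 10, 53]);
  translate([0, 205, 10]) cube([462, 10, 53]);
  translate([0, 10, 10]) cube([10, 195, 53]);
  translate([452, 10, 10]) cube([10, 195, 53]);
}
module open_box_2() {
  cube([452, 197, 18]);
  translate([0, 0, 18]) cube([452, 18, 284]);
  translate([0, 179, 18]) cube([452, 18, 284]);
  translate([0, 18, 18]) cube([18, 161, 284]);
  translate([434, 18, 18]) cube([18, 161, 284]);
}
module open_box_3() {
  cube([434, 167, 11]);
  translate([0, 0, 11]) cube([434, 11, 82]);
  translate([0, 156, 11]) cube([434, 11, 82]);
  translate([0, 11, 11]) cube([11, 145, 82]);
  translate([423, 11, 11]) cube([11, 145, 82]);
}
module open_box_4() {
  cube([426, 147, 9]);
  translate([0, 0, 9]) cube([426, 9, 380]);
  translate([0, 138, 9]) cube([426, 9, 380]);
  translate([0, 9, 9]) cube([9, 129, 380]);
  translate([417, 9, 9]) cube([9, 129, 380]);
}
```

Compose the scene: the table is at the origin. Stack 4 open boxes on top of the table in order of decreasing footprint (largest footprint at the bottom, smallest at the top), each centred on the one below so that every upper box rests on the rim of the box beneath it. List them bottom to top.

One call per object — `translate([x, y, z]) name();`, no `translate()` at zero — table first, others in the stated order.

table();
translate([366, 177, 713]) open_box();
translate([371, 186, 776]) open_box_2();
translate([380, 201, 1078]) open_box_3();
translate([384, 211, 1171]) open_box_4();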